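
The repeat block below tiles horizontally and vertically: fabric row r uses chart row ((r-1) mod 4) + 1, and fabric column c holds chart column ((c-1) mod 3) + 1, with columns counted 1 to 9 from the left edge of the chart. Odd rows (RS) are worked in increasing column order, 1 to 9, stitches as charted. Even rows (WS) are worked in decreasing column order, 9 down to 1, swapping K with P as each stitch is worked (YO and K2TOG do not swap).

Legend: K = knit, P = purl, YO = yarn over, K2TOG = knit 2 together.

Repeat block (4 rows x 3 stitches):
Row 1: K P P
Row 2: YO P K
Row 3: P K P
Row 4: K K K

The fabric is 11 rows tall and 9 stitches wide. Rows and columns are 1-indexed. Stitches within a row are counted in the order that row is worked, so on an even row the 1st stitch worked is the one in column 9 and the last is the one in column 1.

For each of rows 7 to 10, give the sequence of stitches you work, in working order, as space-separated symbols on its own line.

== ROWS AS WORKED ==
P K P P K P P K P
P P P P P P P P P
K P P K P P K P P
P K YO P K YO P K YO

Derivation:
Row 7: chart row 3, RS - tile across columns 1-9 and work as-is.
Row 8: chart row 4, WS - tiled (columns 1-9): K K K K K K K K K; work from column 9 back to 1 with K<->P swapped.
Row 9: chart row 1, RS - tile across columns 1-9 and work as-is.
Row 10: chart row 2, WS - tiled (columns 1-9): YO P K YO P K YO P K; work from column 9 back to 1 with K<->P swapped.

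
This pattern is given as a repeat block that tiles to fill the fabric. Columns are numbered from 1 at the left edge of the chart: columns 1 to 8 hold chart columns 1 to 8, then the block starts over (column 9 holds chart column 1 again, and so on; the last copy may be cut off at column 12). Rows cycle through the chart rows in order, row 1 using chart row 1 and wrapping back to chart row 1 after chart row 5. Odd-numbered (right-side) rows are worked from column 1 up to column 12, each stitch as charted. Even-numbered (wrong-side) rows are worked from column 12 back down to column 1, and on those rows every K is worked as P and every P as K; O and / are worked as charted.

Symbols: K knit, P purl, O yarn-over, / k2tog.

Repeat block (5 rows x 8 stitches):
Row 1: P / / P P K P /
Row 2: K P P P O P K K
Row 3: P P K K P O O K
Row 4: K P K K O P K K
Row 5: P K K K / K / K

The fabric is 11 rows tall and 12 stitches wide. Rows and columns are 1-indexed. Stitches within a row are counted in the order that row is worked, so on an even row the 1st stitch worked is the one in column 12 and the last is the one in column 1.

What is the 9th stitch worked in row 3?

Result:
P

Derivation:
For row 3: chart row = ((3-1) mod 5) + 1 = 3; this is a RS (odd) row.
Chart row 3 tiled across columns 1-12: P P K K P O O K P P K K
RS: work column 1 to column 12, symbols as charted — the tiled row is the row as worked.
Stitch 9 in working order -> P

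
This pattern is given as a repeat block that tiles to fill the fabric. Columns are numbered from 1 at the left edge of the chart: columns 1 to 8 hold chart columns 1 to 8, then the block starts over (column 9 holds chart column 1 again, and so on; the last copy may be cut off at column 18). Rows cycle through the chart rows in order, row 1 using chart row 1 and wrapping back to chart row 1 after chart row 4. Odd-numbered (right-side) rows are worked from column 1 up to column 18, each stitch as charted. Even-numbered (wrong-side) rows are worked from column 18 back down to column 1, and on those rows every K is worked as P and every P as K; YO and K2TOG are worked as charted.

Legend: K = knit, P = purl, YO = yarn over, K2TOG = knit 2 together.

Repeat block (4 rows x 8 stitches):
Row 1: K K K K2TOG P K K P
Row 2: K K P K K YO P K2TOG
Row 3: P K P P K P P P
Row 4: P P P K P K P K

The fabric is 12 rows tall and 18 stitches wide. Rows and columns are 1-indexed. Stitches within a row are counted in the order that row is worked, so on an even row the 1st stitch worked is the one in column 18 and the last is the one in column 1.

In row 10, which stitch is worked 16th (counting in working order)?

Stitch:
K

Derivation:
Row 10 uses chart row ((10-1) mod 4)+1 = 2. Row 10 is even, so WS.
Chart row 2 tiled across columns 1-18: K K P K K YO P K2TOG K K P K K YO P K2TOG K K
WS: work from column 18 back to column 1 (reverse the tiled row), swapping K<->P (YO and K2TOG unchanged).
Row 10 as worked: P P K2TOG K YO P P K P P K2TOG K YO P P K P P
Counting 16 along the worked row gives K.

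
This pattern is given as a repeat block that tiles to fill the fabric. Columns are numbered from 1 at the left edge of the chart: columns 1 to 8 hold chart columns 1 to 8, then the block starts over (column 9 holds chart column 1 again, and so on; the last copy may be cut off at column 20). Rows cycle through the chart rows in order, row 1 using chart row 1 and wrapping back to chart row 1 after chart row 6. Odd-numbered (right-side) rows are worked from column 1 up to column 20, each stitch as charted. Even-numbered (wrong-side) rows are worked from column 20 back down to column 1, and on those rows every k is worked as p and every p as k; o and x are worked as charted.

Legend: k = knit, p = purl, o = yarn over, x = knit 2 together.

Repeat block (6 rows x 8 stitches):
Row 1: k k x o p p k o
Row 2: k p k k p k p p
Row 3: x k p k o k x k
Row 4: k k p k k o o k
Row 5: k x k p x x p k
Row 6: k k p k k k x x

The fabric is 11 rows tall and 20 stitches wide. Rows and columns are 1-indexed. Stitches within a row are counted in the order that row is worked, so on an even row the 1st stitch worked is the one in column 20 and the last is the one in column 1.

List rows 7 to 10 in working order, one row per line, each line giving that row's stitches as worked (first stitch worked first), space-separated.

Rows as worked:
k k x o p p k o k k x o p p k o k k x o
p p k p k k p k p p k p k k p k p p k p
x k p k o k x k x k p k o k x k x k p k
p k p p p o o p p k p p p o o p p k p p

Derivation:
Row 7: chart row 1, RS - tile across columns 1-20 and work as-is.
Row 8: chart row 2, WS - tiled (columns 1-20): k p k k p k p p k p k k p k p p k p k k; work from column 20 back to 1 with k<->p swapped.
Row 9: chart row 3, RS - tile across columns 1-20 and work as-is.
Row 10: chart row 4, WS - tiled (columns 1-20): k k p k k o o k k k p k k o o k k k p k; work from column 20 back to 1 with k<->p swapped.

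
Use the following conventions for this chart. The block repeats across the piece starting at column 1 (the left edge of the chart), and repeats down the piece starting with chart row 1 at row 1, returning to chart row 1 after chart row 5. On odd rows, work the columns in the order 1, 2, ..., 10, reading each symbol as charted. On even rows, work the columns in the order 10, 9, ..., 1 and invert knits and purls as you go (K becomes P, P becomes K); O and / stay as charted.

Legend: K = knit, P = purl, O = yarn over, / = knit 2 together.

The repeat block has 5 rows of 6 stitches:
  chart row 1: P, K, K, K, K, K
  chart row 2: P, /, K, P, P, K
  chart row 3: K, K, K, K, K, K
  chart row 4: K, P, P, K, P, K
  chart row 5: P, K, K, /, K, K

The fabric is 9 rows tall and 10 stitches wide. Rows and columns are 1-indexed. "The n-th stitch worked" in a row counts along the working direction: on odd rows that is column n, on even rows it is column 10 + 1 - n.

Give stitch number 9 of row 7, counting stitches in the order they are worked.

Row 7: (7-1) mod 5 = 1, so use chart row 2. Odd row -> RS.
Chart row 2 tiled across columns 1-10: P / K P P K P / K P
Right side: take the tiled row as-is (worked left to right from column 1).
Counting 9 along the worked row gives K.

Result:
K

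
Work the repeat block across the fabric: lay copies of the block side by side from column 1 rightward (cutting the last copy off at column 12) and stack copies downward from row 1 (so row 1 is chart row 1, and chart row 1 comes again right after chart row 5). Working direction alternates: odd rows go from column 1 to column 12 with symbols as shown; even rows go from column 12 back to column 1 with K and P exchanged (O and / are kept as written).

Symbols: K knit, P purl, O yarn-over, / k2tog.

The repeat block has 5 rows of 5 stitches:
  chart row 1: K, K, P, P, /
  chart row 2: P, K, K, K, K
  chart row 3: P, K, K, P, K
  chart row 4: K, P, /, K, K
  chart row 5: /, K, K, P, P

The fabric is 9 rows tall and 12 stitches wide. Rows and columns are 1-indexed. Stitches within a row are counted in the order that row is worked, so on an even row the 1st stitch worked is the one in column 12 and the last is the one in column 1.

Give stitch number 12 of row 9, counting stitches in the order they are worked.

Row 9: (9-1) mod 5 = 3, so use chart row 4. Odd row -> RS.
Chart row 4 tiled across columns 1-12: K P / K K K P / K K K P
Right side: take the tiled row as-is (worked left to right from column 1).
Counting 12 along the worked row gives P.

Stitch:
P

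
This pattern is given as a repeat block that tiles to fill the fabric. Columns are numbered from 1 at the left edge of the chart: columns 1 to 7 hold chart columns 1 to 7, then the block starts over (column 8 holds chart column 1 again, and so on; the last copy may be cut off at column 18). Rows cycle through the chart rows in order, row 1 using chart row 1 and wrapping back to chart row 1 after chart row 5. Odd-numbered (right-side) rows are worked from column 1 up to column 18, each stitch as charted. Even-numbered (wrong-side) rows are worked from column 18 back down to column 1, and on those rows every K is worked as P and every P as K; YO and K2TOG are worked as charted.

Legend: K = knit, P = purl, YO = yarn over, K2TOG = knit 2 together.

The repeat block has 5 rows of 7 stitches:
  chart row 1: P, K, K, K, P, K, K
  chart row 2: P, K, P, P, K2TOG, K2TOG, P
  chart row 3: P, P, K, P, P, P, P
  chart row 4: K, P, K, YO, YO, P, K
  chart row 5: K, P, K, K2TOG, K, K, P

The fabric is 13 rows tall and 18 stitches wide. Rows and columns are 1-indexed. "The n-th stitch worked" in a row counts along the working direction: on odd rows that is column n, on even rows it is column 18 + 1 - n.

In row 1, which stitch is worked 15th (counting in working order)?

Row 1: (1-1) mod 5 = 0, so use chart row 1. Odd row -> RS.
Chart row 1 tiled across columns 1-18: P K K K P K K P K K K P K K P K K K
Right side: take the tiled row as-is (worked left to right from column 1).
Counting 15 along the worked row gives P.

Result:
P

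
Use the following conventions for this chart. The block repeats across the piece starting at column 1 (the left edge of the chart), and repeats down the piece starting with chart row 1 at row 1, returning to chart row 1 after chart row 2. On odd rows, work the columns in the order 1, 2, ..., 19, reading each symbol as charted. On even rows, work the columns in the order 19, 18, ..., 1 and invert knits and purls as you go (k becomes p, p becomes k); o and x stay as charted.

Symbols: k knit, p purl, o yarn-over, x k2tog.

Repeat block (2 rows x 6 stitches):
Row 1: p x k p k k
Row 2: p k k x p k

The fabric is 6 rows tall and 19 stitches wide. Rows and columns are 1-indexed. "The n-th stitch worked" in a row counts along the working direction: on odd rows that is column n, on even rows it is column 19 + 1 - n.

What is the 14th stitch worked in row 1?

Row 1: (1-1) mod 2 = 0, so use chart row 1. Odd row -> RS.
Chart row 1 tiled across columns 1-19: p x k p k k p x k p k k p x k p k k p
RS row: no reversal, no swap; stitch n worked = column n.
The 14th stitch worked is x.

Stitch:
x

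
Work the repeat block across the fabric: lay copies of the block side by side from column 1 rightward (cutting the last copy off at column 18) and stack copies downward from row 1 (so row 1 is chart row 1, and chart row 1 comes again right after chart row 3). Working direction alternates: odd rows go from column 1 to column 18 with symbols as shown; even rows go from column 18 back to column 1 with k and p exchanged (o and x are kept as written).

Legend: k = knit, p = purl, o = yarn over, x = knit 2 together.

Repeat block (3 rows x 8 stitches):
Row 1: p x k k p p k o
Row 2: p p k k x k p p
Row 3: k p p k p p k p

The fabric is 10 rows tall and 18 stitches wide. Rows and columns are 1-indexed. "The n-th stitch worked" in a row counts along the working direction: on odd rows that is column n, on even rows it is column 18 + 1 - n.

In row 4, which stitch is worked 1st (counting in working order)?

Row 4 uses chart row ((4-1) mod 3)+1 = 1. Row 4 is even, so WS.
Chart row 1 tiled across columns 1-18: p x k k p p k o p x k k p p k o p x
WS: work from column 18 back to column 1 (reverse the tiled row), swapping k<->p (o and x unchanged).
Row 4 as worked: x k o p k k p p x k o p k k p p x k
Counting 1 along the worked row gives x.

Stitch:
x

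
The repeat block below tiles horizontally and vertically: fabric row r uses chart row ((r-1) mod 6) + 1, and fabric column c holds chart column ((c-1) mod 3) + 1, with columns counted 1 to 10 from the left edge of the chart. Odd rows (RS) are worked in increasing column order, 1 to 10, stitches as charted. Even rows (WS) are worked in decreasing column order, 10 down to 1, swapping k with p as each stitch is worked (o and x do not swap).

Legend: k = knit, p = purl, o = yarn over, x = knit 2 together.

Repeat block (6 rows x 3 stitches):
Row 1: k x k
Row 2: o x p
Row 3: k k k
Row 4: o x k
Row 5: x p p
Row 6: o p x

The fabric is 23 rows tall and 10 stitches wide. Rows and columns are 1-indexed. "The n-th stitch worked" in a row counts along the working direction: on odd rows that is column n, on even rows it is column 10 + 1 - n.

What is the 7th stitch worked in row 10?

Stitch:
o

Derivation:
For row 10: chart row = ((10-1) mod 6) + 1 = 4; this is a WS (even) row.
Chart row 4 tiled across columns 1-10: o x k o x k o x k o
Wrong side: read the tiled row from column 10 down to 1 and exchange k with p (leave o, x).
Row 10 as worked: o p x o p x o p x o
Counting 7 along the worked row gives o.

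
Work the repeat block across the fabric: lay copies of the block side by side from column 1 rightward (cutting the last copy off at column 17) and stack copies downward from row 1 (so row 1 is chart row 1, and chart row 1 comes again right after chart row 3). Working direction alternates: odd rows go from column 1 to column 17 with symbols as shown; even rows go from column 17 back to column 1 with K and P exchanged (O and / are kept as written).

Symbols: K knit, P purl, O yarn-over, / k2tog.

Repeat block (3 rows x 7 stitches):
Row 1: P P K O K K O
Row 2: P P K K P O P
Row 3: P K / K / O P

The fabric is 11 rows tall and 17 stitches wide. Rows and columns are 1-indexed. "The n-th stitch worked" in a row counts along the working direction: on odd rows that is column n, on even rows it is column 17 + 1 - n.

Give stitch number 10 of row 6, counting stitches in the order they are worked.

Row 6: (6-1) mod 3 = 2, so use chart row 3. Even row -> WS.
Chart row 3 tiled across columns 1-17: P K / K / O P P K / K / O P P K /
WS: work from column 17 back to column 1 (reverse the tiled row), swapping K<->P (O and / unchanged).
Row 6 as worked: / P K K O / P / P K K O / P / P K
The 10th stitch worked is K.

Result:
K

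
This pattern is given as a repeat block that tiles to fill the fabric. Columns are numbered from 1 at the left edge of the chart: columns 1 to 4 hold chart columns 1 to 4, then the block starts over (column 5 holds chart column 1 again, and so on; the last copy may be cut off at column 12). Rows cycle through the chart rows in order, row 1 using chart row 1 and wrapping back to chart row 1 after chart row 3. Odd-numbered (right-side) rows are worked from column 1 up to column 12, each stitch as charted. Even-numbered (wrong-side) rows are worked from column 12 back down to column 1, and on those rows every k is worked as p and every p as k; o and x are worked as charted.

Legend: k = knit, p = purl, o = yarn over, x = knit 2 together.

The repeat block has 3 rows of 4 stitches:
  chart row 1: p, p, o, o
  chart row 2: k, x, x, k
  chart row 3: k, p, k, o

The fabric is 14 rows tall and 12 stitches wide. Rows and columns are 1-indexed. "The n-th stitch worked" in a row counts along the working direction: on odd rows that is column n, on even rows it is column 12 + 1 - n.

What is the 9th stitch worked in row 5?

Row 5 uses chart row ((5-1) mod 3)+1 = 2. Row 5 is odd, so RS.
Chart row 2 tiled across columns 1-12: k x x k k x x k k x x k
RS: work column 1 to column 12, symbols as charted — the tiled row is the row as worked.
Counting 9 along the worked row gives k.

Result:
k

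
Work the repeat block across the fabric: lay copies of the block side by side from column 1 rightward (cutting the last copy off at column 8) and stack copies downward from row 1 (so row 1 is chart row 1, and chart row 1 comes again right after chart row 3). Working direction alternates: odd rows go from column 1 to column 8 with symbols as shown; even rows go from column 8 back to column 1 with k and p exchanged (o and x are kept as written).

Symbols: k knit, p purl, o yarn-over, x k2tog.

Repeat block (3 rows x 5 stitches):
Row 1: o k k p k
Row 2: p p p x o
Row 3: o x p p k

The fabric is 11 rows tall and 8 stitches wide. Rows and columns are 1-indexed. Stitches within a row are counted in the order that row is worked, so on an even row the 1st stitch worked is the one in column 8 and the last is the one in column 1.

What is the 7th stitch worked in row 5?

Row 5 uses chart row ((5-1) mod 3)+1 = 2. Row 5 is odd, so RS.
Chart row 2 tiled across columns 1-8: p p p x o p p p
RS: work column 1 to column 8, symbols as charted — the tiled row is the row as worked.
Stitch 7 in working order -> p

== STITCH ==
p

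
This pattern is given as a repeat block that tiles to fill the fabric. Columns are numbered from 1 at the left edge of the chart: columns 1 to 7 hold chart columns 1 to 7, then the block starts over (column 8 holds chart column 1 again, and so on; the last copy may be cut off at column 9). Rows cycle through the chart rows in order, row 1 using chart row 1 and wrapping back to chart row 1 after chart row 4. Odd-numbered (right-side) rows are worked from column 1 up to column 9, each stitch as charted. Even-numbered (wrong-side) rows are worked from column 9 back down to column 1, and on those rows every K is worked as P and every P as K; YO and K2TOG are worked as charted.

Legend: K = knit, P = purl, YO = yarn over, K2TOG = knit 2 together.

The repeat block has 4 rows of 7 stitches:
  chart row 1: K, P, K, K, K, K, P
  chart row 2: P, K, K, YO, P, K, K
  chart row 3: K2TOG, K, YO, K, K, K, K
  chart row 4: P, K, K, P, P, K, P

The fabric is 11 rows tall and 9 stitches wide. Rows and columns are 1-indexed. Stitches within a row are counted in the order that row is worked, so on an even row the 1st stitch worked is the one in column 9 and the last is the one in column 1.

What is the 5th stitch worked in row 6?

Stitch:
K

Derivation:
For row 6: chart row = ((6-1) mod 4) + 1 = 2; this is a WS (even) row.
Chart row 2 tiled across columns 1-9: P K K YO P K K P K
Wrong side: read the tiled row from column 9 down to 1 and exchange K with P (leave YO, K2TOG).
Row 6 as worked: P K P P K YO P P K
Stitch 5 in working order -> K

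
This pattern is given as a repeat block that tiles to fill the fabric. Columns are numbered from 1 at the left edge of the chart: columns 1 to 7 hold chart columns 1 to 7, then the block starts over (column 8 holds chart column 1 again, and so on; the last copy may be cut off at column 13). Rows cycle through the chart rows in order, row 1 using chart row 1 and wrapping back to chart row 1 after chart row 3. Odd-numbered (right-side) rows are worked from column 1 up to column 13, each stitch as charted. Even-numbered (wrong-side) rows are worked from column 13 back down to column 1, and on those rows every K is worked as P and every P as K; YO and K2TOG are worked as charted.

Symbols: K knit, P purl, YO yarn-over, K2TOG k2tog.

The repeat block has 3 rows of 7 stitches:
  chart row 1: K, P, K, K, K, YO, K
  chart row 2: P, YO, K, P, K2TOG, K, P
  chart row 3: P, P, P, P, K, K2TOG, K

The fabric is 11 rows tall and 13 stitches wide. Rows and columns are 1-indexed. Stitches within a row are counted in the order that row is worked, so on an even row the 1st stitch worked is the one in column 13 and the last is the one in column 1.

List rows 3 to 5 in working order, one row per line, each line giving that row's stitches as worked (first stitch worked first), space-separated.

== ROWS AS WORKED ==
P P P P K K2TOG K P P P P K K2TOG
YO P P P K P P YO P P P K P
P YO K P K2TOG K P P YO K P K2TOG K

Derivation:
Row 3: chart row 3, RS - tile across columns 1-13 and work as-is.
Row 4: chart row 1, WS - tiled (columns 1-13): K P K K K YO K K P K K K YO; work from column 13 back to 1 with K<->P swapped.
Row 5: chart row 2, RS - tile across columns 1-13 and work as-is.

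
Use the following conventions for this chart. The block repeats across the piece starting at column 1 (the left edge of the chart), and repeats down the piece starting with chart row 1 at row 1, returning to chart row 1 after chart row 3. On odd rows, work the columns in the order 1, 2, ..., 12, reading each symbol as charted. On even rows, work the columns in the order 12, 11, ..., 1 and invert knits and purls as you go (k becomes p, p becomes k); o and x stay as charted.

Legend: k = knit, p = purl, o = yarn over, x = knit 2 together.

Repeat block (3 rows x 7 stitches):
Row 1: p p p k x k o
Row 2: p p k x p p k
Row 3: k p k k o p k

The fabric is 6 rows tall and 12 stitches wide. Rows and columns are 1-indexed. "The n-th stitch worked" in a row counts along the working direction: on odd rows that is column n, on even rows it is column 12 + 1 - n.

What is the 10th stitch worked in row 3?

== STITCH ==
k

Derivation:
Row 3 uses chart row ((3-1) mod 3)+1 = 3. Row 3 is odd, so RS.
Chart row 3 tiled across columns 1-12: k p k k o p k k p k k o
RS row: no reversal, no swap; stitch n worked = column n.
Stitch 10 in working order -> k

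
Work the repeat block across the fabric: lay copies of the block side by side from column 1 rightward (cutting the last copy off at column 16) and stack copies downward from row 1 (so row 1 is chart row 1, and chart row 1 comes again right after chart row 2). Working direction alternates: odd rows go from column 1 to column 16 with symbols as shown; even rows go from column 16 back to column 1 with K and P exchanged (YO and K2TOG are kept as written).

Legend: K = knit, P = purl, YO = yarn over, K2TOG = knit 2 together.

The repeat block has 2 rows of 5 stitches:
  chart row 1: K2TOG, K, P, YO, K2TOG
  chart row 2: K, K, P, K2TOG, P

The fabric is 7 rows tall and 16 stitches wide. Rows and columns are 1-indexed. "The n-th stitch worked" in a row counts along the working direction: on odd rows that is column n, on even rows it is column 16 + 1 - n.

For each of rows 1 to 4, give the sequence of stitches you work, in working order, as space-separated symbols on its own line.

Row 1: chart row 1, RS - tile across columns 1-16 and work as-is.
Row 2: chart row 2, WS - tiled (columns 1-16): K K P K2TOG P K K P K2TOG P K K P K2TOG P K; work from column 16 back to 1 with K<->P swapped.
Row 3: chart row 1, RS - tile across columns 1-16 and work as-is.
Row 4: chart row 2, WS - tiled (columns 1-16): K K P K2TOG P K K P K2TOG P K K P K2TOG P K; work from column 16 back to 1 with K<->P swapped.

Rows as worked:
K2TOG K P YO K2TOG K2TOG K P YO K2TOG K2TOG K P YO K2TOG K2TOG
P K K2TOG K P P K K2TOG K P P K K2TOG K P P
K2TOG K P YO K2TOG K2TOG K P YO K2TOG K2TOG K P YO K2TOG K2TOG
P K K2TOG K P P K K2TOG K P P K K2TOG K P P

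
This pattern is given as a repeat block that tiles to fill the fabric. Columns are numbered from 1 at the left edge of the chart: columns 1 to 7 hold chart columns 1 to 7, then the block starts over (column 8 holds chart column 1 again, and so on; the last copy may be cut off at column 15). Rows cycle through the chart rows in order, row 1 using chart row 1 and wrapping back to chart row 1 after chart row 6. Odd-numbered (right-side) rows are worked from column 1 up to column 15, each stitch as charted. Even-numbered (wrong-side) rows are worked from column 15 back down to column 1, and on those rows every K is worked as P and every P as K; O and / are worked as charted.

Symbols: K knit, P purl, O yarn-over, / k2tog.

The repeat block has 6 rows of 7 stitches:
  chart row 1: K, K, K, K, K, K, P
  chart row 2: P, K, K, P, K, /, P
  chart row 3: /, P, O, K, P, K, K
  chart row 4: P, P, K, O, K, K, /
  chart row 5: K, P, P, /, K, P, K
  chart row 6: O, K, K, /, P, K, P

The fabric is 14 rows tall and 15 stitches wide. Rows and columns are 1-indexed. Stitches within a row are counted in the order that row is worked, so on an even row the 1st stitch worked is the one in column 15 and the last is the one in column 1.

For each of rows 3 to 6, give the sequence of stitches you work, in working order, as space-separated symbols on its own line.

== ROWS AS WORKED ==
/ P O K P K K / P O K P K K /
K / P P O P K K / P P O P K K
K P P / K P K K P P / K P K K
O K P K / P P O K P K / P P O

Derivation:
Row 3: chart row 3, RS - tile across columns 1-15 and work as-is.
Row 4: chart row 4, WS - tiled (columns 1-15): P P K O K K / P P K O K K / P; work from column 15 back to 1 with K<->P swapped.
Row 5: chart row 5, RS - tile across columns 1-15 and work as-is.
Row 6: chart row 6, WS - tiled (columns 1-15): O K K / P K P O K K / P K P O; work from column 15 back to 1 with K<->P swapped.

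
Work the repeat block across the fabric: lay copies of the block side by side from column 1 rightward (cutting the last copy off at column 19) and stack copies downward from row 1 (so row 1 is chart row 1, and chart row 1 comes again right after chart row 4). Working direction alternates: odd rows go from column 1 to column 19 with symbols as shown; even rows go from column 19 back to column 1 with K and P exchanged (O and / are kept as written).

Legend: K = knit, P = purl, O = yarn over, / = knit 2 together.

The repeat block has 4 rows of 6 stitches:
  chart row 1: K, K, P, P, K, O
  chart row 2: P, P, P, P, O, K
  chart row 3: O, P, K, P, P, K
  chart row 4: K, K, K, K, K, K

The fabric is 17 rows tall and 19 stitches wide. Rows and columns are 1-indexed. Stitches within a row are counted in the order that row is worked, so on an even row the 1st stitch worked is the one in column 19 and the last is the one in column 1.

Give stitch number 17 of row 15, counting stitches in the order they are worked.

For row 15: chart row = ((15-1) mod 4) + 1 = 3; this is a RS (odd) row.
Chart row 3 tiled across columns 1-19: O P K P P K O P K P P K O P K P P K O
Right side: take the tiled row as-is (worked left to right from column 1).
Stitch 17 in working order -> P

Stitch:
P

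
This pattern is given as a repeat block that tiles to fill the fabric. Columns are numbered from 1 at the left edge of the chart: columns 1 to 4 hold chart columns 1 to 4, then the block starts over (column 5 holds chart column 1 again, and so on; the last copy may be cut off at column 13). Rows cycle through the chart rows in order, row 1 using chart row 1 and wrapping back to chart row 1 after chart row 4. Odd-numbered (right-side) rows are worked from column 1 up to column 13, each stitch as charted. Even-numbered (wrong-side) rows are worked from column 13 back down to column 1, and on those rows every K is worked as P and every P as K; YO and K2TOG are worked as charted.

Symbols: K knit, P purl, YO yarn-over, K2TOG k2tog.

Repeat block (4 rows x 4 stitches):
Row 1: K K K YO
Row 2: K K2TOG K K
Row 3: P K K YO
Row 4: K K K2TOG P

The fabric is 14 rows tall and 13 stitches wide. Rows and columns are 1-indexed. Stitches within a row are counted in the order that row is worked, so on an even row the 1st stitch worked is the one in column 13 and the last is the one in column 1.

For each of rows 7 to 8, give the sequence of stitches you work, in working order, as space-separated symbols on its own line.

Row 7: chart row 3, RS - tile across columns 1-13 and work as-is.
Row 8: chart row 4, WS - tiled (columns 1-13): K K K2TOG P K K K2TOG P K K K2TOG P K; work from column 13 back to 1 with K<->P swapped.

== ROWS AS WORKED ==
P K K YO P K K YO P K K YO P
P K K2TOG P P K K2TOG P P K K2TOG P P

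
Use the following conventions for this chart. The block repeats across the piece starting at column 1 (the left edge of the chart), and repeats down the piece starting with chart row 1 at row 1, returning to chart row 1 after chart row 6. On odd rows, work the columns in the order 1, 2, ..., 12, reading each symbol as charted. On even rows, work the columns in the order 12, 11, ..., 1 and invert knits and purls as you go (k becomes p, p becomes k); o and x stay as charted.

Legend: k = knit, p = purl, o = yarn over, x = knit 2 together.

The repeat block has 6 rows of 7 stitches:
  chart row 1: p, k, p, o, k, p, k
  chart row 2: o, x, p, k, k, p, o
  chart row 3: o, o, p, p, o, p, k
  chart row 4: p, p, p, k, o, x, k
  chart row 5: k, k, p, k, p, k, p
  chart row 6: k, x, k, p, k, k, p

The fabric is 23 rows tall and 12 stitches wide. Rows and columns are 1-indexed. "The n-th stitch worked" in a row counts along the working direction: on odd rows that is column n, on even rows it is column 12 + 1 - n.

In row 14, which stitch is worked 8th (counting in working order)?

Result:
p

Derivation:
For row 14: chart row = ((14-1) mod 6) + 1 = 2; this is a WS (even) row.
Chart row 2 tiled across columns 1-12: o x p k k p o o x p k k
WS: work from column 12 back to column 1 (reverse the tiled row), swapping k<->p (o and x unchanged).
Row 14 as worked: p p k x o o k p p k x o
The 8th stitch worked is p.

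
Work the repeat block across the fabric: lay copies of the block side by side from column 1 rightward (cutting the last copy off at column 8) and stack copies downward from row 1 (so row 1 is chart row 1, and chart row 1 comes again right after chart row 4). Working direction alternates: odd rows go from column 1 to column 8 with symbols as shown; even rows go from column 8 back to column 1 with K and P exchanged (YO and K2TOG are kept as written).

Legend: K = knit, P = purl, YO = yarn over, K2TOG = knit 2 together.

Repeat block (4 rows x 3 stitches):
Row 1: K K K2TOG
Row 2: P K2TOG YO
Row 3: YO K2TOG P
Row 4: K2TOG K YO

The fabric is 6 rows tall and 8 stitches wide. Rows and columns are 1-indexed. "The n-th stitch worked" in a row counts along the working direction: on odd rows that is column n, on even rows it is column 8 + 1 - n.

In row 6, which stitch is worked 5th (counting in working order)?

For row 6: chart row = ((6-1) mod 4) + 1 = 2; this is a WS (even) row.
Chart row 2 tiled across columns 1-8: P K2TOG YO P K2TOG YO P K2TOG
Wrong side: read the tiled row from column 8 down to 1 and exchange K with P (leave YO, K2TOG).
Row 6 as worked: K2TOG K YO K2TOG K YO K2TOG K
Stitch 5 in working order -> K

Stitch:
K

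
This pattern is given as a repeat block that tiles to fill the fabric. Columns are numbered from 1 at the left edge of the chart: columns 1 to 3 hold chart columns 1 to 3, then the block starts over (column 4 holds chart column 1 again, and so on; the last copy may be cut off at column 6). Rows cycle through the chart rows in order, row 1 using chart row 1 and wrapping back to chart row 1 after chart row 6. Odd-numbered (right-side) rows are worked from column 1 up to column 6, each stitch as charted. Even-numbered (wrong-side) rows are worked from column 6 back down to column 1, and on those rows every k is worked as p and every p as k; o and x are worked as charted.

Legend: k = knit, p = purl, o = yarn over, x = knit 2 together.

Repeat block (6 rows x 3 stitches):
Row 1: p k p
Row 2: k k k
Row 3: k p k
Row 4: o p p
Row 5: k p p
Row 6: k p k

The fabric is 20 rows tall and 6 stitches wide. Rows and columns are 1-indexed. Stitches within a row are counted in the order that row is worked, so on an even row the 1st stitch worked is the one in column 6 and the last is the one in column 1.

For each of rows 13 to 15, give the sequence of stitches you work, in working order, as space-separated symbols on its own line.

Row 13: chart row 1, RS - tile across columns 1-6 and work as-is.
Row 14: chart row 2, WS - tiled (columns 1-6): k k k k k k; work from column 6 back to 1 with k<->p swapped.
Row 15: chart row 3, RS - tile across columns 1-6 and work as-is.

== ROWS AS WORKED ==
p k p p k p
p p p p p p
k p k k p k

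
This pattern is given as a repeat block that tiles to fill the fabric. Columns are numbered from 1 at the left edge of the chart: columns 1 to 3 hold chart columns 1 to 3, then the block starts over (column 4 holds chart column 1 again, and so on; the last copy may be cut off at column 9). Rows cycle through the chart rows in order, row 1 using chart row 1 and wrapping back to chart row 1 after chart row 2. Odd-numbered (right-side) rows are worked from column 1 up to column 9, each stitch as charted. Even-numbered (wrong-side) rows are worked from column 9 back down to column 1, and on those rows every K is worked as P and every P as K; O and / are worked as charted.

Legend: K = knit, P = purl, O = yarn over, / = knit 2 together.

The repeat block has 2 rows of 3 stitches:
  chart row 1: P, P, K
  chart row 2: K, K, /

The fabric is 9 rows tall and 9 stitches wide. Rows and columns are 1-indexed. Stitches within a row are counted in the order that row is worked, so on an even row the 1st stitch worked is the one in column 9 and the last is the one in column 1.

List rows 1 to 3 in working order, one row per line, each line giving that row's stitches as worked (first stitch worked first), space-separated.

Result:
P P K P P K P P K
/ P P / P P / P P
P P K P P K P P K

Derivation:
Row 1: chart row 1, RS - tile across columns 1-9 and work as-is.
Row 2: chart row 2, WS - tiled (columns 1-9): K K / K K / K K /; work from column 9 back to 1 with K<->P swapped.
Row 3: chart row 1, RS - tile across columns 1-9 and work as-is.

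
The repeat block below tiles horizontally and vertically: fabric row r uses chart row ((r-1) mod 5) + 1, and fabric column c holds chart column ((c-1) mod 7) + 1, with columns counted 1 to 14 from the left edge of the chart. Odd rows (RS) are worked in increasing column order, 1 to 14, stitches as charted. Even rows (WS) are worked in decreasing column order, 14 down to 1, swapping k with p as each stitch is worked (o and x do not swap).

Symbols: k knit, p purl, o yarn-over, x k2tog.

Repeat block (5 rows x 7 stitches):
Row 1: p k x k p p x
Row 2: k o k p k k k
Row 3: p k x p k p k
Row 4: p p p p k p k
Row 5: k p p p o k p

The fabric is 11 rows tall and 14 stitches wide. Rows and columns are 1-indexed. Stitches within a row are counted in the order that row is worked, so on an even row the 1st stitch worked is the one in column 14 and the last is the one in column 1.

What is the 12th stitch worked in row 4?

Stitch:
k

Derivation:
Row 4: (4-1) mod 5 = 3, so use chart row 4. Even row -> WS.
Chart row 4 tiled across columns 1-14: p p p p k p k p p p p k p k
WS row: flip the tiled sequence (start at column 14) and apply k<->p; o and x stay.
Row 4 as worked: p k p k k k k p k p k k k k
Counting 12 along the worked row gives k.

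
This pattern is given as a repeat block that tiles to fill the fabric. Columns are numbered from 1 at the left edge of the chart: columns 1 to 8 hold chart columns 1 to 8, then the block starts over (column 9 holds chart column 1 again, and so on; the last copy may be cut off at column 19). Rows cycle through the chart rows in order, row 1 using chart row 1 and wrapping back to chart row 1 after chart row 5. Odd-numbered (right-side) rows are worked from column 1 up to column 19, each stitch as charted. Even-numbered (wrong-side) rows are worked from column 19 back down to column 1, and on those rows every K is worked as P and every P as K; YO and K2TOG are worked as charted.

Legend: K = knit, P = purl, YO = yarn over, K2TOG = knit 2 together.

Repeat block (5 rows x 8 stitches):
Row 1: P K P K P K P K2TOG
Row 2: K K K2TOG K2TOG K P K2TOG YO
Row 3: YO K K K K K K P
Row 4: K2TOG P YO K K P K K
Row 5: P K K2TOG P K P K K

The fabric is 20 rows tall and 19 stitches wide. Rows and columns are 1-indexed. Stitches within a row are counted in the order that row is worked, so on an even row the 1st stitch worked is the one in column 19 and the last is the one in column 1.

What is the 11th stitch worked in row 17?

For row 17: chart row = ((17-1) mod 5) + 1 = 2; this is a RS (odd) row.
Chart row 2 tiled across columns 1-19: K K K2TOG K2TOG K P K2TOG YO K K K2TOG K2TOG K P K2TOG YO K K K2TOG
RS row: no reversal, no swap; stitch n worked = column n.
The 11th stitch worked is K2TOG.

Result:
K2TOG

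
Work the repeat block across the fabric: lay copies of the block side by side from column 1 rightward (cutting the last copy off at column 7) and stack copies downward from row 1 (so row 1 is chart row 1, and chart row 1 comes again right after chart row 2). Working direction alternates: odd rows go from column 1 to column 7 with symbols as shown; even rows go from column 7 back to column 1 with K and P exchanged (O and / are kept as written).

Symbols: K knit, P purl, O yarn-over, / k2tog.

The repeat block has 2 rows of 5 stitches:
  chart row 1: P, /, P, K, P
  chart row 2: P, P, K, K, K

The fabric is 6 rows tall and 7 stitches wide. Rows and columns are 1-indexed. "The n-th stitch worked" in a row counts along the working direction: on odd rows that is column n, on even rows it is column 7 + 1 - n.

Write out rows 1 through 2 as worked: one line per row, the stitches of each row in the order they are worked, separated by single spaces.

Row 1: chart row 1, RS - tile across columns 1-7 and work as-is.
Row 2: chart row 2, WS - tiled (columns 1-7): P P K K K P P; work from column 7 back to 1 with K<->P swapped.

Result:
P / P K P P /
K K P P P K K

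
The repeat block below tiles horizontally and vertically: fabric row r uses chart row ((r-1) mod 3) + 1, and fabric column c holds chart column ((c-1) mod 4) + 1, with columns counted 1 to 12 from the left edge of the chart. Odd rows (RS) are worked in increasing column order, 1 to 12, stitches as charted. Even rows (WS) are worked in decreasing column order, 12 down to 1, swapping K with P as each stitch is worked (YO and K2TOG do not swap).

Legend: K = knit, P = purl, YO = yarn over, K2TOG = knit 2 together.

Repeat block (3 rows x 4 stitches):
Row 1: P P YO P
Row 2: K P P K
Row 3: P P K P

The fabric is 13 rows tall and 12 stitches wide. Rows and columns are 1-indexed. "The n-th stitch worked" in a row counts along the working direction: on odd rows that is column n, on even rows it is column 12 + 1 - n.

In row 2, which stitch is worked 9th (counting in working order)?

Row 2 uses chart row ((2-1) mod 3)+1 = 2. Row 2 is even, so WS.
Chart row 2 tiled across columns 1-12: K P P K K P P K K P P K
Wrong side: read the tiled row from column 12 down to 1 and exchange K with P (leave YO, K2TOG).
Row 2 as worked: P K K P P K K P P K K P
The 9th stitch worked is P.

== STITCH ==
P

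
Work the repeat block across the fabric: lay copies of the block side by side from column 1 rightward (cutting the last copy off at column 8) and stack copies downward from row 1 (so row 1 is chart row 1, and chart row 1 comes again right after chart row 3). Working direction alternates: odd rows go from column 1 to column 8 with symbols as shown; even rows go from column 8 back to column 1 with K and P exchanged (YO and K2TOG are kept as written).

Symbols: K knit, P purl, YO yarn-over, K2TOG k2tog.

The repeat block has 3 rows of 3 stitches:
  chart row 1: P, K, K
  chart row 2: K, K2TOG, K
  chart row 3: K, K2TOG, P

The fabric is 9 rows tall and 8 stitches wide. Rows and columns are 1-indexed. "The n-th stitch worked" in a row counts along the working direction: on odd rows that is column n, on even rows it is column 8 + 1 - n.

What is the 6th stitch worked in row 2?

Stitch:
P

Derivation:
For row 2: chart row = ((2-1) mod 3) + 1 = 2; this is a WS (even) row.
Chart row 2 tiled across columns 1-8: K K2TOG K K K2TOG K K K2TOG
WS: work from column 8 back to column 1 (reverse the tiled row), swapping K<->P (YO and K2TOG unchanged).
Row 2 as worked: K2TOG P P K2TOG P P K2TOG P
The 6th stitch worked is P.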